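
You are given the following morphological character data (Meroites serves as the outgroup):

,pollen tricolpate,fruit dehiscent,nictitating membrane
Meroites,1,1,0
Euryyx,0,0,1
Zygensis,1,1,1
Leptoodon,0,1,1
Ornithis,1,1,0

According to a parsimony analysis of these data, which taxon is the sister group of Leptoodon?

Character polarity is set by the outgroup: the derived state is whichever differs from the outgroup's state, so for pollen tricolpate, fruit dehiscent the derived state is '0', and for the remaining characters it is '1'.
pollen tricolpate: derived state '0' in Euryyx and Leptoodon only — synapomorphy for {Euryyx, Leptoodon}.
fruit dehiscent (derived state '0') is unique to Euryyx (autapomorphy; uninformative for grouping).
Only Euryyx, Leptoodon, and Zygensis show the derived state '1' for nictitating membrane, supporting them as a clade.
Most parsimonious ingroup topology: (((Euryyx,Leptoodon),Zygensis),Ornithis).
Leptoodon and Euryyx form a cherry on this tree, so they are sister taxa.

Euryyx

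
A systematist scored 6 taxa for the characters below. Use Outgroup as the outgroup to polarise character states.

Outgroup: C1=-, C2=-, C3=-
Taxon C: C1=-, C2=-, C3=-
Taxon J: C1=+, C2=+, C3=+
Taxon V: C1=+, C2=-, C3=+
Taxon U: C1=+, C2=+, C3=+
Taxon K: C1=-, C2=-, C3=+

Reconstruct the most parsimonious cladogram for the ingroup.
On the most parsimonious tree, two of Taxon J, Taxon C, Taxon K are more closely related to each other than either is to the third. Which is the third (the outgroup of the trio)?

Taxon C

The outgroup has state '-' for every character, so '+' is the derived state throughout.
C1 (derived state '+') is shared by Taxon J, Taxon U, and Taxon V — a synapomorphy uniting that clade.
C2 (derived state '+') is shared by Taxon J and Taxon U — a synapomorphy uniting that clade.
C3: derived state '+' in Taxon J, Taxon K, Taxon U, and Taxon V only — synapomorphy for {Taxon J, Taxon K, Taxon U, Taxon V}.
Most parsimonious ingroup topology: (Taxon C,(((Taxon J,Taxon U),Taxon V),Taxon K)).
Taxon J and Taxon K share a more recent common ancestor with each other than either does with Taxon C, so Taxon C is the least closely related of the three.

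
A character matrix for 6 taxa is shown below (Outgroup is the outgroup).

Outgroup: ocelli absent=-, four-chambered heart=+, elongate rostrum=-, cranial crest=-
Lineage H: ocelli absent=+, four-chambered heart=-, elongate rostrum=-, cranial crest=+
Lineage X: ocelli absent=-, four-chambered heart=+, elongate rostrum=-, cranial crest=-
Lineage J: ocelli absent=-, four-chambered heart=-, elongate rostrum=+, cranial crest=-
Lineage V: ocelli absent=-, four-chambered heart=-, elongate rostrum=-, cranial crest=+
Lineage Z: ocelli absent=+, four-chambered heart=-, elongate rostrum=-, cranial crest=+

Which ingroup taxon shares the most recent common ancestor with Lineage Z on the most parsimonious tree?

Lineage H

Character polarity is set by the outgroup: the derived state is whichever differs from the outgroup's state, so for four-chambered heart the derived state is '-', and for the remaining characters it is '+'.
ocelli absent (derived state '+') is shared by Lineage H and Lineage Z — a synapomorphy uniting that clade.
Only Lineage H, Lineage J, Lineage V, and Lineage Z show the derived state '-' for four-chambered heart, supporting them as a clade.
elongate rostrum: derived state '+' in Lineage J only — an autapomorphy, so it tells us nothing about relationships among taxa.
cranial crest (derived state '+') is shared by Lineage H, Lineage V, and Lineage Z — a synapomorphy uniting that clade.
Most parsimonious ingroup topology: ((((Lineage H,Lineage Z),Lineage V),Lineage J),Lineage X).
Lineage Z and Lineage H form a cherry on this tree, so they are sister taxa.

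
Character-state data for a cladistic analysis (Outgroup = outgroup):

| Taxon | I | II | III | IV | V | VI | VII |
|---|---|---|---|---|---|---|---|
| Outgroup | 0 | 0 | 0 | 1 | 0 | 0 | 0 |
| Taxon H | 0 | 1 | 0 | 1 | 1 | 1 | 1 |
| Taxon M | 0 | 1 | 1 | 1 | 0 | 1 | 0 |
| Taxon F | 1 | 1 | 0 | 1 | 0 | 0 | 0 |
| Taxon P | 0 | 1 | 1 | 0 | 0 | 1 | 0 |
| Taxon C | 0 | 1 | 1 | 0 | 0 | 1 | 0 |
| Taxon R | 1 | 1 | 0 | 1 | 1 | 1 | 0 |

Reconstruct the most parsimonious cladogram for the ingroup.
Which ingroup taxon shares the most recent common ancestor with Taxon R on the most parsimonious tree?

Taxon H

Character polarity is set by the outgroup: the derived state is whichever differs from the outgroup's state, so for IV the derived state is '0', and for the remaining characters it is '1'.
I (state '1') occurs in Taxon F and Taxon R but conflicts with the nesting implied by the other characters — most parsimoniously interpreted as homoplasy.
All ingroup taxa share the derived state '1' for II; it defines the ingroup but does not resolve relationships within it.
Only Taxon C, Taxon M, and Taxon P show the derived state '1' for III, supporting them as a clade.
IV: derived state '0' in Taxon C and Taxon P only — synapomorphy for {Taxon C, Taxon P}.
V: derived state '1' in Taxon H and Taxon R only — synapomorphy for {Taxon H, Taxon R}.
VI (derived state '1') is shared by Taxon C, Taxon H, Taxon M, Taxon P, and Taxon R — a synapomorphy uniting that clade.
VII: derived state '1' in Taxon H only — an autapomorphy, so it tells us nothing about relationships among taxa.
Most parsimonious ingroup topology: (((Taxon H,Taxon R),(Taxon M,(Taxon P,Taxon C))),Taxon F).
Taxon R and Taxon H form a cherry on this tree, so they are sister taxa.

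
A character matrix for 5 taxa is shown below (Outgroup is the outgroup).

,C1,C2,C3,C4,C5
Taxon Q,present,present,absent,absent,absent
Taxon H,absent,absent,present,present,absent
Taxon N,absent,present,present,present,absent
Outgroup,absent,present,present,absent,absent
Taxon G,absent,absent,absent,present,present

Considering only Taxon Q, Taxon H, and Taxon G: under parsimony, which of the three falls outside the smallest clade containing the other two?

Taxon Q

Character polarity is set by the outgroup: the derived state is whichever differs from the outgroup's state, so for C2, C3 the derived state is 'absent', and for the remaining characters it is 'present'.
C1: derived state 'present' in Taxon Q only — an autapomorphy, so it tells us nothing about relationships among taxa.
Only Taxon G and Taxon H show the derived state 'absent' for C2, supporting them as a clade.
C3 (state 'absent') occurs in Taxon G and Taxon Q but conflicts with the nesting implied by the other characters — most parsimoniously interpreted as homoplasy.
C4: derived state 'present' in Taxon G, Taxon H, and Taxon N only — synapomorphy for {Taxon G, Taxon H, Taxon N}.
C5 (derived state 'present') is unique to Taxon G (autapomorphy; uninformative for grouping).
Most parsimonious ingroup topology: (((Taxon G,Taxon H),Taxon N),Taxon Q).
Taxon H and Taxon G share a more recent common ancestor with each other than either does with Taxon Q, so Taxon Q is the least closely related of the three.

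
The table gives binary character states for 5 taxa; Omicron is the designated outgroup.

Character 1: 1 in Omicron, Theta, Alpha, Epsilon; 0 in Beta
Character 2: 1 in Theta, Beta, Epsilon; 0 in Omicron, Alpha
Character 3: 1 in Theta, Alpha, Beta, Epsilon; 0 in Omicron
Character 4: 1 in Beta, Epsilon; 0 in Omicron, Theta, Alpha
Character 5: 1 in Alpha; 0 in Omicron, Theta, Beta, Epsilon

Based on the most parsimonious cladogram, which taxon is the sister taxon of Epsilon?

Beta

Character polarity is set by the outgroup: the derived state is whichever differs from the outgroup's state, so for Character 1 the derived state is '0', and for the remaining characters it is '1'.
Character 1 (derived state '0') is unique to Beta (autapomorphy; uninformative for grouping).
Character 2 (derived state '1') is shared by Beta, Epsilon, and Theta — a synapomorphy uniting that clade.
All ingroup taxa share the derived state '1' for Character 3; it defines the ingroup but does not resolve relationships within it.
Character 4 (derived state '1') is shared by Beta and Epsilon — a synapomorphy uniting that clade.
Character 5: derived state '1' in Alpha only — an autapomorphy, so it tells us nothing about relationships among taxa.
Most parsimonious ingroup topology: ((Theta,(Beta,Epsilon)),Alpha).
Epsilon and Beta form a cherry on this tree, so they are sister taxa.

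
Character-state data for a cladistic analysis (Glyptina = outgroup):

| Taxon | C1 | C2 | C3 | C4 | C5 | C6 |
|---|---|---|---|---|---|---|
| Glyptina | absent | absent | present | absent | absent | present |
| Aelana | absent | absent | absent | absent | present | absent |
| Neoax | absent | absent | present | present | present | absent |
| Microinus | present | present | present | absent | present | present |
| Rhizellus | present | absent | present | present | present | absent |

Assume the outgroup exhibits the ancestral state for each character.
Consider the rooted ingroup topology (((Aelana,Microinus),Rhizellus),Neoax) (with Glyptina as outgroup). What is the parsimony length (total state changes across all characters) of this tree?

9

Map each character onto (((Aelana,Microinus),Rhizellus),Neoax) (rooted by Glyptina) and count the minimum state changes it requires (Fitch parsimony):
C1: 2; C2: 1; C3: 1; C4: 2; C5: 1; C6: 2.
Total tree length = 9.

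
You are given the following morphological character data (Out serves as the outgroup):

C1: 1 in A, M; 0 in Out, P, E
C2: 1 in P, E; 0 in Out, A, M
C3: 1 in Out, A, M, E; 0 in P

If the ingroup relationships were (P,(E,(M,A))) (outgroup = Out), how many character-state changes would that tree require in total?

Map each character onto (P,(E,(M,A))) (rooted by Out) and count the minimum state changes it requires (Fitch parsimony):
C1: 1; C2: 2; C3: 1.
Total tree length = 4.

4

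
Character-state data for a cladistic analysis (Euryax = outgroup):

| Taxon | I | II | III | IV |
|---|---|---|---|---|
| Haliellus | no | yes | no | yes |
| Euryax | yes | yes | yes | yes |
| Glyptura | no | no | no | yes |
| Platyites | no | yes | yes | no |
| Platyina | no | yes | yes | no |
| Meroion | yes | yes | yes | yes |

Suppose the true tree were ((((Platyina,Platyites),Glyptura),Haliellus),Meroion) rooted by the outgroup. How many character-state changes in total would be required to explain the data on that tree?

Map each character onto ((((Platyina,Platyites),Glyptura),Haliellus),Meroion) (rooted by Euryax) and count the minimum state changes it requires (Fitch parsimony):
I: 1; II: 1; III: 2; IV: 1.
Total tree length = 5.

5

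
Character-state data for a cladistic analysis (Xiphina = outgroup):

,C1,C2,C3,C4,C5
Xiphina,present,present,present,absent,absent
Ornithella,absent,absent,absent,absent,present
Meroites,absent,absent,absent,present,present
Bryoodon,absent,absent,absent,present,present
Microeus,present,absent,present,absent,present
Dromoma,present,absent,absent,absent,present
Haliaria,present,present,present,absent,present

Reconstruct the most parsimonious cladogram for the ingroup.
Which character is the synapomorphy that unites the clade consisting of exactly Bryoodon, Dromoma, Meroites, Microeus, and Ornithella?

Character polarity is set by the outgroup: the derived state is whichever differs from the outgroup's state, so for C1, C2, C3 the derived state is 'absent', and for the remaining characters it is 'present'.
C1 (derived state 'absent') is shared by Bryoodon, Meroites, and Ornithella — a synapomorphy uniting that clade.
C2: derived state 'absent' in Bryoodon, Dromoma, Meroites, Microeus, and Ornithella only — synapomorphy for {Bryoodon, Dromoma, Meroites, Microeus, Ornithella}.
C3: derived state 'absent' in Bryoodon, Dromoma, Meroites, and Ornithella only — synapomorphy for {Bryoodon, Dromoma, Meroites, Ornithella}.
C4 (derived state 'present') is shared by Bryoodon and Meroites — a synapomorphy uniting that clade.
All ingroup taxa share the derived state 'present' for C5; it defines the ingroup but does not resolve relationships within it.
Most parsimonious ingroup topology: (((((Bryoodon,Meroites),Ornithella),Dromoma),Microeus),Haliaria).
The clade {Bryoodon, Dromoma, Meroites, Microeus, Ornithella} is supported by C2: its derived state 'absent' occurs in exactly those taxa and in no other taxon (including the outgroup).

C2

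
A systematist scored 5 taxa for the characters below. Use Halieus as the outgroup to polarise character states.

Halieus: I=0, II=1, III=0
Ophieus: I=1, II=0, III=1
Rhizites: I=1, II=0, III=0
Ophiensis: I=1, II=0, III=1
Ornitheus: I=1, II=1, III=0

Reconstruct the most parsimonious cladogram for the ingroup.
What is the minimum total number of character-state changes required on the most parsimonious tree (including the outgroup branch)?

3

Character polarity is set by the outgroup: the derived state is whichever differs from the outgroup's state, so for II the derived state is '0', and for the remaining characters it is '1'.
I (derived state '1') is shared by all ingroup taxa — unites the whole ingroup.
II (derived state '0') is shared by Ophiensis, Ophieus, and Rhizites — a synapomorphy uniting that clade.
III: derived state '1' in Ophiensis and Ophieus only — synapomorphy for {Ophiensis, Ophieus}.
Most parsimonious ingroup topology: (((Ophieus,Ophiensis),Rhizites),Ornitheus).
Changes per character on this tree: I: 1; II: 1; III: 1.
Total = 3.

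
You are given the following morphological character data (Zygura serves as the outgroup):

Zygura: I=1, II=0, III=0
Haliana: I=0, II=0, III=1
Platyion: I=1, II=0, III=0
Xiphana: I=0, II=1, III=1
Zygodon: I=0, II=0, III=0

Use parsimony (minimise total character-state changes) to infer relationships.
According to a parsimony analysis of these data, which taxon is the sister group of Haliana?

Character polarity is set by the outgroup: the derived state is whichever differs from the outgroup's state, so for I the derived state is '0', and for the remaining characters it is '1'.
I: derived state '0' in Haliana, Xiphana, and Zygodon only — synapomorphy for {Haliana, Xiphana, Zygodon}.
II (derived state '1') is unique to Xiphana (autapomorphy; uninformative for grouping).
III: derived state '1' in Haliana and Xiphana only — synapomorphy for {Haliana, Xiphana}.
Most parsimonious ingroup topology: (((Haliana,Xiphana),Zygodon),Platyion).
Haliana and Xiphana form a cherry on this tree, so they are sister taxa.

Xiphana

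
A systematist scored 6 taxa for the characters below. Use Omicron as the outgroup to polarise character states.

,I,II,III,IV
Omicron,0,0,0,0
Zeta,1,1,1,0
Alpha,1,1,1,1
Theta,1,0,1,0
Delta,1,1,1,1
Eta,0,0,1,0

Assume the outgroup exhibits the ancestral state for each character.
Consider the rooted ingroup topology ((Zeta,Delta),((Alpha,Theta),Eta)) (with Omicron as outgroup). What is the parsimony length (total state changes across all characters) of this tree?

7

Map each character onto ((Zeta,Delta),((Alpha,Theta),Eta)) (rooted by Omicron) and count the minimum state changes it requires (Fitch parsimony):
I: 2; II: 2; III: 1; IV: 2.
Total tree length = 7.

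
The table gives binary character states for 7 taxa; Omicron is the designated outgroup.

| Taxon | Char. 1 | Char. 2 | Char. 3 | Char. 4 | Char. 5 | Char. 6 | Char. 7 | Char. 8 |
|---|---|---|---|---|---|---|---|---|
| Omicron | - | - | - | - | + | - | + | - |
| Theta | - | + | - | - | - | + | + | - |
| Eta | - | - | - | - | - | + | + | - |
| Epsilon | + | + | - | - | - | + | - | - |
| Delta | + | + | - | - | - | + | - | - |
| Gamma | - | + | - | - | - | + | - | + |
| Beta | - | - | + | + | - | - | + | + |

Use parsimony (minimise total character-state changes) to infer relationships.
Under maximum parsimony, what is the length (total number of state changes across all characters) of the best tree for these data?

Character polarity is set by the outgroup: the derived state is whichever differs from the outgroup's state, so for Char. 5, Char. 7 the derived state is '-', and for the remaining characters it is '+'.
Char. 1: derived state '+' in Delta and Epsilon only — synapomorphy for {Delta, Epsilon}.
Char. 2: derived state '+' in Delta, Epsilon, Gamma, and Theta only — synapomorphy for {Delta, Epsilon, Gamma, Theta}.
Char. 3 (derived state '+') is unique to Beta (autapomorphy; uninformative for grouping).
Char. 4: derived state '+' in Beta only — an autapomorphy, so it tells us nothing about relationships among taxa.
Char. 5 (derived state '-') is shared by all ingroup taxa — unites the whole ingroup.
Only Delta, Epsilon, Eta, Gamma, and Theta show the derived state '+' for Char. 6, supporting them as a clade.
Char. 7 (derived state '-') is shared by Delta, Epsilon, and Gamma — a synapomorphy uniting that clade.
Char. 8 groups Beta and Gamma, which is incompatible with the clades supported by the remaining characters; treating it as convergent (homoplasy) costs fewer steps than any alternative tree.
Most parsimonious ingroup topology: (((Theta,((Epsilon,Delta),Gamma)),Eta),Beta).
Changes per character on this tree: Char. 1: 1; Char. 2: 1; Char. 3: 1; Char. 4: 1; Char. 5: 1; Char. 6: 1; Char. 7: 1; Char. 8: 2.
Total = 9.

9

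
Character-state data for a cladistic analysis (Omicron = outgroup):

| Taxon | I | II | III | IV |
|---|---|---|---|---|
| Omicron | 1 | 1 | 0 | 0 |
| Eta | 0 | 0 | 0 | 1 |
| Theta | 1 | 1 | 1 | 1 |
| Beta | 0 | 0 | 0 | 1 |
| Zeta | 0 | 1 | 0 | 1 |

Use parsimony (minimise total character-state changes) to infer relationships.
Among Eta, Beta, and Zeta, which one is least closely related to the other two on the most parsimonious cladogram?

Character polarity is set by the outgroup: the derived state is whichever differs from the outgroup's state, so for I, II the derived state is '0', and for the remaining characters it is '1'.
I (derived state '0') is shared by Beta, Eta, and Zeta — a synapomorphy uniting that clade.
II: derived state '0' in Beta and Eta only — synapomorphy for {Beta, Eta}.
III (derived state '1') is unique to Theta (autapomorphy; uninformative for grouping).
IV (derived state '1') is shared by all ingroup taxa — unites the whole ingroup.
Most parsimonious ingroup topology: (((Eta,Beta),Zeta),Theta).
Beta and Eta share a more recent common ancestor with each other than either does with Zeta, so Zeta is the least closely related of the three.

Zeta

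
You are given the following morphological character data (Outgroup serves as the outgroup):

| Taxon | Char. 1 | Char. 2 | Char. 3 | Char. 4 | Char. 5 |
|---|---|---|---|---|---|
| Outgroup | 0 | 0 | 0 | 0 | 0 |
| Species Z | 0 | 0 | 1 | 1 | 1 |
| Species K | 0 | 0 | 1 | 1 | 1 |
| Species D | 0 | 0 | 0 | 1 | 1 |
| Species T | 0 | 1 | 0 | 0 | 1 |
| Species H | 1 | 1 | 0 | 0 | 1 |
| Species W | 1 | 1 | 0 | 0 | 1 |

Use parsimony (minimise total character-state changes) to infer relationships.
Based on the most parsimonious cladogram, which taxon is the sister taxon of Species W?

The outgroup has state '0' for every character, so '1' is the derived state throughout.
Only Species H and Species W show the derived state '1' for Char. 1, supporting them as a clade.
Only Species H, Species T, and Species W show the derived state '1' for Char. 2, supporting them as a clade.
Char. 3: derived state '1' in Species K and Species Z only — synapomorphy for {Species K, Species Z}.
Only Species D, Species K, and Species Z show the derived state '1' for Char. 4, supporting them as a clade.
Char. 5 (derived state '1') is shared by all ingroup taxa — unites the whole ingroup.
Most parsimonious ingroup topology: (((Species Z,Species K),Species D),(Species T,(Species H,Species W))).
Species W and Species H form a cherry on this tree, so they are sister taxa.

Species H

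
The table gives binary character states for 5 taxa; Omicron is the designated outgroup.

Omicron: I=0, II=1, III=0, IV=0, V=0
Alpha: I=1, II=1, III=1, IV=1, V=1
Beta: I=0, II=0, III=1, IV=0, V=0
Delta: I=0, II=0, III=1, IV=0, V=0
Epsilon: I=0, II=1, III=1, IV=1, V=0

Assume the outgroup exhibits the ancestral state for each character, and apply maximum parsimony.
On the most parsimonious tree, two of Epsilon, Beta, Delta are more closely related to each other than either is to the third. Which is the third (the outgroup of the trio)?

Character polarity is set by the outgroup: the derived state is whichever differs from the outgroup's state, so for II the derived state is '0', and for the remaining characters it is '1'.
I: derived state '1' in Alpha only — an autapomorphy, so it tells us nothing about relationships among taxa.
II (derived state '0') is shared by Beta and Delta — a synapomorphy uniting that clade.
III (derived state '1') is shared by all ingroup taxa — unites the whole ingroup.
IV: derived state '1' in Alpha and Epsilon only — synapomorphy for {Alpha, Epsilon}.
V: derived state '1' in Alpha only — an autapomorphy, so it tells us nothing about relationships among taxa.
Most parsimonious ingroup topology: ((Alpha,Epsilon),(Beta,Delta)).
Beta and Delta share a more recent common ancestor with each other than either does with Epsilon, so Epsilon is the least closely related of the three.

Epsilon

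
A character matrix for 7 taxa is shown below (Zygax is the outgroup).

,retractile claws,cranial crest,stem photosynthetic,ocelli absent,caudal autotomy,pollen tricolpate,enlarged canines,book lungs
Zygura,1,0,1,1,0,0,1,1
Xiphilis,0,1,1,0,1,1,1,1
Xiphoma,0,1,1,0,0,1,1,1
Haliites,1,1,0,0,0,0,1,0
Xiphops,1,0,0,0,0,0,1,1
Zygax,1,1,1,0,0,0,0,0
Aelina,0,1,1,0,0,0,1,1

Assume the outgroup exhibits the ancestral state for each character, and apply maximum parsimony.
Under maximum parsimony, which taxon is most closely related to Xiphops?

Character polarity is set by the outgroup: the derived state is whichever differs from the outgroup's state, so for retractile claws, cranial crest, stem photosynthetic the derived state is '0', and for the remaining characters it is '1'.
Only Aelina, Xiphilis, and Xiphoma show the derived state '0' for retractile claws, supporting them as a clade.
Only Xiphops and Zygura show the derived state '0' for cranial crest, supporting them as a clade.
stem photosynthetic groups Haliites and Xiphops, which is incompatible with the clades supported by the remaining characters; treating it as convergent (homoplasy) costs fewer steps than any alternative tree.
ocelli absent: derived state '1' in Zygura only — an autapomorphy, so it tells us nothing about relationships among taxa.
caudal autotomy: derived state '1' in Xiphilis only — an autapomorphy, so it tells us nothing about relationships among taxa.
pollen tricolpate: derived state '1' in Xiphilis and Xiphoma only — synapomorphy for {Xiphilis, Xiphoma}.
enlarged canines (derived state '1') is shared by all ingroup taxa — unites the whole ingroup.
Only Aelina, Xiphilis, Xiphoma, Xiphops, and Zygura show the derived state '1' for book lungs, supporting them as a clade.
Most parsimonious ingroup topology: (((Zygura,Xiphops),((Xiphilis,Xiphoma),Aelina)),Haliites).
Xiphops and Zygura form a cherry on this tree, so they are sister taxa.

Zygura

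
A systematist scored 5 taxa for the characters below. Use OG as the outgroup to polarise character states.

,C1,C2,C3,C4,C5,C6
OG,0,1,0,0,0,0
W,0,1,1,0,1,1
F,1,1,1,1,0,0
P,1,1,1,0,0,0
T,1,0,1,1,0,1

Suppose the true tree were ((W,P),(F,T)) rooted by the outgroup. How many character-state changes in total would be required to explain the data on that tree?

Map each character onto ((W,P),(F,T)) (rooted by OG) and count the minimum state changes it requires (Fitch parsimony):
C1: 2; C2: 1; C3: 1; C4: 1; C5: 1; C6: 2.
Total tree length = 8.

8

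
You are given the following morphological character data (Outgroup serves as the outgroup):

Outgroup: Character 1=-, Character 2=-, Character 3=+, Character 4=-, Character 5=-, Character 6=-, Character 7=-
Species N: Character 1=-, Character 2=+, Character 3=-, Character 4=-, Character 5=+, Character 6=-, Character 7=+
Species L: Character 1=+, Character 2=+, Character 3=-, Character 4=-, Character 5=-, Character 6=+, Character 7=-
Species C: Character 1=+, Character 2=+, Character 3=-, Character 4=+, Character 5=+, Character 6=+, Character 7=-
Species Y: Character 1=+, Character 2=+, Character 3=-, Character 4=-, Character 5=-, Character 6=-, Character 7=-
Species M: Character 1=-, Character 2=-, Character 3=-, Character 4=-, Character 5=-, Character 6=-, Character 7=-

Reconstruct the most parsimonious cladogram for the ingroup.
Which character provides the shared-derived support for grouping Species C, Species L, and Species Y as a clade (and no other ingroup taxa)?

Character 1

Character polarity is set by the outgroup: the derived state is whichever differs from the outgroup's state, so for Character 3 the derived state is '-', and for the remaining characters it is '+'.
Character 1 (derived state '+') is shared by Species C, Species L, and Species Y — a synapomorphy uniting that clade.
Only Species C, Species L, Species N, and Species Y show the derived state '+' for Character 2, supporting them as a clade.
Character 3 (derived state '-') is shared by all ingroup taxa — unites the whole ingroup.
Character 4: derived state '+' in Species C only — an autapomorphy, so it tells us nothing about relationships among taxa.
Character 5 (state '+') occurs in Species C and Species N but conflicts with the nesting implied by the other characters — most parsimoniously interpreted as homoplasy.
Only Species C and Species L show the derived state '+' for Character 6, supporting them as a clade.
Character 7 (derived state '+') is unique to Species N (autapomorphy; uninformative for grouping).
Most parsimonious ingroup topology: ((Species N,((Species L,Species C),Species Y)),Species M).
The clade {Species C, Species L, Species Y} is supported by Character 1: its derived state '+' occurs in exactly those taxa and in no other taxon (including the outgroup).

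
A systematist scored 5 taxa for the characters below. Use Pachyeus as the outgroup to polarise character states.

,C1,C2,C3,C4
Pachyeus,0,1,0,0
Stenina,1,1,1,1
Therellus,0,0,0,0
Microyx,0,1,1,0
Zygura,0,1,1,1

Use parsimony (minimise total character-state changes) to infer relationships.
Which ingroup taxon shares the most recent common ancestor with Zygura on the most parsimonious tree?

Character polarity is set by the outgroup: the derived state is whichever differs from the outgroup's state, so for C2 the derived state is '0', and for the remaining characters it is '1'.
C1: derived state '1' in Stenina only — an autapomorphy, so it tells us nothing about relationships among taxa.
C2: derived state '0' in Therellus only — an autapomorphy, so it tells us nothing about relationships among taxa.
C3: derived state '1' in Microyx, Stenina, and Zygura only — synapomorphy for {Microyx, Stenina, Zygura}.
C4: derived state '1' in Stenina and Zygura only — synapomorphy for {Stenina, Zygura}.
Most parsimonious ingroup topology: (((Stenina,Zygura),Microyx),Therellus).
Zygura and Stenina form a cherry on this tree, so they are sister taxa.

Stenina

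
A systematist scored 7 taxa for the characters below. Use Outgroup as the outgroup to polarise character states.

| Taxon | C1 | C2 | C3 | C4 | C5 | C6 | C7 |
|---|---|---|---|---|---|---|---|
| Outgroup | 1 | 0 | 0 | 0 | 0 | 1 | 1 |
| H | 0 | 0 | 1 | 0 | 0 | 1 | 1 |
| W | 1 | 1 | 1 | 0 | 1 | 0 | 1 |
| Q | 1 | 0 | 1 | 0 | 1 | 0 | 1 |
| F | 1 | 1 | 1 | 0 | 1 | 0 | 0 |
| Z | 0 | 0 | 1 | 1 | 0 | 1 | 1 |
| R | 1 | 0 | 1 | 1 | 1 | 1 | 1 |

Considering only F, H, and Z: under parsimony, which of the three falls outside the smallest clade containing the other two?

Character polarity is set by the outgroup: the derived state is whichever differs from the outgroup's state, so for C1, C6, C7 the derived state is '0', and for the remaining characters it is '1'.
C1: derived state '0' in H and Z only — synapomorphy for {H, Z}.
C2: derived state '1' in F and W only — synapomorphy for {F, W}.
C3 (derived state '1') is shared by all ingroup taxa — unites the whole ingroup.
C4 (state '1') occurs in R and Z but conflicts with the nesting implied by the other characters — most parsimoniously interpreted as homoplasy.
Only F, Q, R, and W show the derived state '1' for C5, supporting them as a clade.
Only F, Q, and W show the derived state '0' for C6, supporting them as a clade.
C7 (derived state '0') is unique to F (autapomorphy; uninformative for grouping).
Most parsimonious ingroup topology: ((H,Z),(((W,F),Q),R)).
H and Z share a more recent common ancestor with each other than either does with F, so F is the least closely related of the three.

F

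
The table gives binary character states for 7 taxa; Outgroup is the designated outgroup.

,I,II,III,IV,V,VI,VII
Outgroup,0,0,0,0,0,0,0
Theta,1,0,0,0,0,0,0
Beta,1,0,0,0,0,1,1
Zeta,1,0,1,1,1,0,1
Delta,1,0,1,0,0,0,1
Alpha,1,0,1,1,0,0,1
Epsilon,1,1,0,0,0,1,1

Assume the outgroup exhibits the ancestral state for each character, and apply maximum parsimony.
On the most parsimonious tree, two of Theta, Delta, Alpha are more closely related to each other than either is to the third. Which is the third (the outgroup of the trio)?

Theta

The outgroup has state '0' for every character, so '1' is the derived state throughout.
I (derived state '1') is shared by all ingroup taxa — unites the whole ingroup.
II (derived state '1') is unique to Epsilon (autapomorphy; uninformative for grouping).
III: derived state '1' in Alpha, Delta, and Zeta only — synapomorphy for {Alpha, Delta, Zeta}.
IV: derived state '1' in Alpha and Zeta only — synapomorphy for {Alpha, Zeta}.
V: derived state '1' in Zeta only — an autapomorphy, so it tells us nothing about relationships among taxa.
Only Beta and Epsilon show the derived state '1' for VI, supporting them as a clade.
VII: derived state '1' in Alpha, Beta, Delta, Epsilon, and Zeta only — synapomorphy for {Alpha, Beta, Delta, Epsilon, Zeta}.
Most parsimonious ingroup topology: (Theta,((Beta,Epsilon),((Zeta,Alpha),Delta))).
Alpha and Delta share a more recent common ancestor with each other than either does with Theta, so Theta is the least closely related of the three.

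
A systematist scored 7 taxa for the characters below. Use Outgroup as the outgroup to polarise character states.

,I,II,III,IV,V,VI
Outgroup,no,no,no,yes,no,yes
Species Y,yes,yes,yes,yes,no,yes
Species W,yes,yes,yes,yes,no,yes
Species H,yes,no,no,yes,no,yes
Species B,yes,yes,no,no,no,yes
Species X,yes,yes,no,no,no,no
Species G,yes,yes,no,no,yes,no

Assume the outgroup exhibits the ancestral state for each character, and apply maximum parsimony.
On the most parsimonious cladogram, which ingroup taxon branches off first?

Species H

Character polarity is set by the outgroup: the derived state is whichever differs from the outgroup's state, so for IV, VI the derived state is 'no', and for the remaining characters it is 'yes'.
I (derived state 'yes') is shared by all ingroup taxa — unites the whole ingroup.
Only Species B, Species G, Species W, Species X, and Species Y show the derived state 'yes' for II, supporting them as a clade.
Only Species W and Species Y show the derived state 'yes' for III, supporting them as a clade.
IV (derived state 'no') is shared by Species B, Species G, and Species X — a synapomorphy uniting that clade.
V (derived state 'yes') is unique to Species G (autapomorphy; uninformative for grouping).
VI (derived state 'no') is shared by Species G and Species X — a synapomorphy uniting that clade.
Most parsimonious ingroup topology: (((Species Y,Species W),(Species B,(Species X,Species G))),Species H).
Species H is sister to the clade containing all other ingroup taxa, so it is the earliest-diverging (most basal) ingroup lineage.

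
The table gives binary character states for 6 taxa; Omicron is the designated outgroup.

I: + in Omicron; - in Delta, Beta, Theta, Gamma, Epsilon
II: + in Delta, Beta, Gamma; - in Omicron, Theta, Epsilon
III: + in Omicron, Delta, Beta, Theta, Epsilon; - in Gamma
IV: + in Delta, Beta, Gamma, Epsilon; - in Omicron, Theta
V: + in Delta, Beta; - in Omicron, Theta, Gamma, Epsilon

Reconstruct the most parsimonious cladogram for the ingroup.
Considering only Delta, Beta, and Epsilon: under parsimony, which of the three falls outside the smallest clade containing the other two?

Character polarity is set by the outgroup: the derived state is whichever differs from the outgroup's state, so for I, III the derived state is '-', and for the remaining characters it is '+'.
I (derived state '-') is shared by all ingroup taxa — unites the whole ingroup.
II (derived state '+') is shared by Beta, Delta, and Gamma — a synapomorphy uniting that clade.
III (derived state '-') is unique to Gamma (autapomorphy; uninformative for grouping).
Only Beta, Delta, Epsilon, and Gamma show the derived state '+' for IV, supporting them as a clade.
V (derived state '+') is shared by Beta and Delta — a synapomorphy uniting that clade.
Most parsimonious ingroup topology: ((((Delta,Beta),Gamma),Epsilon),Theta).
Delta and Beta share a more recent common ancestor with each other than either does with Epsilon, so Epsilon is the least closely related of the three.

Epsilon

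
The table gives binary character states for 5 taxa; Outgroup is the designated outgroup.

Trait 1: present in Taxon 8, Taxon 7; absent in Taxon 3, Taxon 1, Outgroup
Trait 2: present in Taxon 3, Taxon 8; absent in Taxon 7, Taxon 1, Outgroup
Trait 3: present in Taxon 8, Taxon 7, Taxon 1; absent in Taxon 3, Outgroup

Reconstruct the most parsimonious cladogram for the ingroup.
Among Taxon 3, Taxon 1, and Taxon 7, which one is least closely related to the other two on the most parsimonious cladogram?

Taxon 3

The outgroup has state 'absent' for every character, so 'present' is the derived state throughout.
Trait 1: derived state 'present' in Taxon 7 and Taxon 8 only — synapomorphy for {Taxon 7, Taxon 8}.
Trait 2 (state 'present') occurs in Taxon 3 and Taxon 8 but conflicts with the nesting implied by the other characters — most parsimoniously interpreted as homoplasy.
Only Taxon 1, Taxon 7, and Taxon 8 show the derived state 'present' for Trait 3, supporting them as a clade.
Most parsimonious ingroup topology: (((Taxon 8,Taxon 7),Taxon 1),Taxon 3).
Taxon 1 and Taxon 7 share a more recent common ancestor with each other than either does with Taxon 3, so Taxon 3 is the least closely related of the three.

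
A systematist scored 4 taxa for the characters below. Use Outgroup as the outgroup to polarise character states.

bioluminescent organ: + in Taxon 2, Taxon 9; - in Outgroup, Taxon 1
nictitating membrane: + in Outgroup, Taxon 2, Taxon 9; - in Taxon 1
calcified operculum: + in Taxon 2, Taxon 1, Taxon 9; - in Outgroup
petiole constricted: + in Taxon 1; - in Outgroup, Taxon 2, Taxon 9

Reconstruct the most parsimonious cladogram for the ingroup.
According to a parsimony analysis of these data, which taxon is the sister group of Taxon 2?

Taxon 9

Character polarity is set by the outgroup: the derived state is whichever differs from the outgroup's state, so for nictitating membrane the derived state is '-', and for the remaining characters it is '+'.
Only Taxon 2 and Taxon 9 show the derived state '+' for bioluminescent organ, supporting them as a clade.
nictitating membrane (derived state '-') is unique to Taxon 1 (autapomorphy; uninformative for grouping).
All ingroup taxa share the derived state '+' for calcified operculum; it defines the ingroup but does not resolve relationships within it.
petiole constricted: derived state '+' in Taxon 1 only — an autapomorphy, so it tells us nothing about relationships among taxa.
Most parsimonious ingroup topology: ((Taxon 2,Taxon 9),Taxon 1).
Taxon 2 and Taxon 9 form a cherry on this tree, so they are sister taxa.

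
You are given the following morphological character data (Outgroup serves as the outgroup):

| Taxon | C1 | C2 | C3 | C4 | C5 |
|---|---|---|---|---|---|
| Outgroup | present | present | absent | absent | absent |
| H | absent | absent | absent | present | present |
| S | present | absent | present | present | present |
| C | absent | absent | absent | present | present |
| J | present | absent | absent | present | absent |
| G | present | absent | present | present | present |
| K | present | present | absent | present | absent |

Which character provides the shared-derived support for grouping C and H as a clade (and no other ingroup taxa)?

C1

Character polarity is set by the outgroup: the derived state is whichever differs from the outgroup's state, so for C1, C2 the derived state is 'absent', and for the remaining characters it is 'present'.
C1: derived state 'absent' in C and H only — synapomorphy for {C, H}.
C2 (derived state 'absent') is shared by C, G, H, J, and S — a synapomorphy uniting that clade.
C3: derived state 'present' in G and S only — synapomorphy for {G, S}.
All ingroup taxa share the derived state 'present' for C4; it defines the ingroup but does not resolve relationships within it.
C5: derived state 'present' in C, G, H, and S only — synapomorphy for {C, G, H, S}.
Most parsimonious ingroup topology: ((((H,C),(S,G)),J),K).
The clade {C, H} is supported by C1: its derived state 'absent' occurs in exactly those taxa and in no other taxon (including the outgroup).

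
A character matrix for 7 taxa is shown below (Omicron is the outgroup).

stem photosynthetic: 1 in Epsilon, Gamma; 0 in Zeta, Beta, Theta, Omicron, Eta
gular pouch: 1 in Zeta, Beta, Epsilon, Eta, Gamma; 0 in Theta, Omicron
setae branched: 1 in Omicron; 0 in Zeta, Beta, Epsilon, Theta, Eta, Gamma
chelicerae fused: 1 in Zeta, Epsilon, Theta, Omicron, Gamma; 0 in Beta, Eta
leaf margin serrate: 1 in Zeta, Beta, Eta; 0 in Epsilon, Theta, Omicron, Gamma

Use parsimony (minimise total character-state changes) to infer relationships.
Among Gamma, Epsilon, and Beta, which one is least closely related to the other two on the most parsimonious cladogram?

Beta

Character polarity is set by the outgroup: the derived state is whichever differs from the outgroup's state, so for setae branched, chelicerae fused the derived state is '0', and for the remaining characters it is '1'.
stem photosynthetic: derived state '1' in Epsilon and Gamma only — synapomorphy for {Epsilon, Gamma}.
Only Beta, Epsilon, Eta, Gamma, and Zeta show the derived state '1' for gular pouch, supporting them as a clade.
setae branched (derived state '0') is shared by all ingroup taxa — unites the whole ingroup.
chelicerae fused (derived state '0') is shared by Beta and Eta — a synapomorphy uniting that clade.
leaf margin serrate: derived state '1' in Beta, Eta, and Zeta only — synapomorphy for {Beta, Eta, Zeta}.
Most parsimonious ingroup topology: ((((Beta,Eta),Zeta),(Gamma,Epsilon)),Theta).
Epsilon and Gamma share a more recent common ancestor with each other than either does with Beta, so Beta is the least closely related of the three.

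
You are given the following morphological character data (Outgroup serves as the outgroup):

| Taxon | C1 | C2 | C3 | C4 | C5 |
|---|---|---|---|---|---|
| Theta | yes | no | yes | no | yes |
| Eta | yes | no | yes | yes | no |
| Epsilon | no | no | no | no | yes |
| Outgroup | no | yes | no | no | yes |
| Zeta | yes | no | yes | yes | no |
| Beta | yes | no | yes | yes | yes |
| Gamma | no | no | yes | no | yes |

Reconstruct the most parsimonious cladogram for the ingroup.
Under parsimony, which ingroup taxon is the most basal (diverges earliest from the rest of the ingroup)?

Character polarity is set by the outgroup: the derived state is whichever differs from the outgroup's state, so for C2, C5 the derived state is 'no', and for the remaining characters it is 'yes'.
Only Beta, Eta, Theta, and Zeta show the derived state 'yes' for C1, supporting them as a clade.
All ingroup taxa share the derived state 'no' for C2; it defines the ingroup but does not resolve relationships within it.
C3 (derived state 'yes') is shared by Beta, Eta, Gamma, Theta, and Zeta — a synapomorphy uniting that clade.
C4 (derived state 'yes') is shared by Beta, Eta, and Zeta — a synapomorphy uniting that clade.
Only Eta and Zeta show the derived state 'no' for C5, supporting them as a clade.
Most parsimonious ingroup topology: (((((Zeta,Eta),Beta),Theta),Gamma),Epsilon).
Epsilon is sister to the clade containing all other ingroup taxa, so it is the earliest-diverging (most basal) ingroup lineage.

Epsilon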